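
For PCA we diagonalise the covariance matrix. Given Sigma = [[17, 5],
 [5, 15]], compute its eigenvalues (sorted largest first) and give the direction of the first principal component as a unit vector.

Step 1 — characteristic polynomial of 2×2 Sigma:
  det(Sigma - λI) = λ² - trace · λ + det = 0.
  trace = 17 + 15 = 32, det = 17·15 - (5)² = 230.
Step 2 — discriminant:
  Δ = trace² - 4·det = 1024 - 920 = 104.
Step 3 — eigenvalues:
  λ = (trace ± √Δ)/2 = (32 ± 10.198)/2,
  λ_1 = 21.099,  λ_2 = 10.901.

Step 4 — unit eigenvector for λ_1: solve (Sigma - λ_1 I)v = 0. First row:
  (17 - 21.099)·v_x + (5)·v_y = 0, i.e. (-4.099)·v_x + (5)·v_y = 0,
  so v ∝ (b, λ_1 - a) = (5, 4.099) = u.
  ||u|| = √((5)² + (4.099)²) = √(41.802) ≈ 6.4654,
  v_1 = u/||u|| ≈ (0.7733, 0.634) (||v_1|| = 1).

λ_1 = 21.099,  λ_2 = 10.901;  v_1 ≈ (0.7733, 0.634)


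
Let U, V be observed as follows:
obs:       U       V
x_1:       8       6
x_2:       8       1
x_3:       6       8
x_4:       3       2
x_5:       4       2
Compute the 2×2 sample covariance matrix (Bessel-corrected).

Step 1 — column means:
  mean(U) = (8 + 8 + 6 + 3 + 4) / 5 = 29/5 = 5.8
  mean(V) = (6 + 1 + 8 + 2 + 2) / 5 = 19/5 = 3.8

Step 2 — sample covariance S[i,j] = (1/(n-1)) · Σ_k (x_{k,i} - mean_i) · (x_{k,j} - mean_j), with n-1 = 4.
  S[U,U] = ((2.2)·(2.2) + (2.2)·(2.2) + (0.2)·(0.2) + (-2.8)·(-2.8) + (-1.8)·(-1.8)) / 4 = 20.8/4 = 5.2
  S[U,V] = ((2.2)·(2.2) + (2.2)·(-2.8) + (0.2)·(4.2) + (-2.8)·(-1.8) + (-1.8)·(-1.8)) / 4 = 7.8/4 = 1.95
  S[V,V] = ((2.2)·(2.2) + (-2.8)·(-2.8) + (4.2)·(4.2) + (-1.8)·(-1.8) + (-1.8)·(-1.8)) / 4 = 36.8/4 = 9.2

S is symmetric (S[j,i] = S[i,j]). Assembling:

S = [[5.2, 1.95],
 [1.95, 9.2]]


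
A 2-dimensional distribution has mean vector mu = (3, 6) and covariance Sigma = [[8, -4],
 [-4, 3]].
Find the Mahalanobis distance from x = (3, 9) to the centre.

Step 1 — centre the observation: (x - mu) = (0, 3).

Step 2 — invert Sigma. det(Sigma) = 8·3 - (-4)² = 8.
  Sigma^{-1} = (1/det) · [[d, -b], [-b, a]] = [[0.375, 0.5],
 [0.5, 1]].

Step 3 — form the quadratic (x - mu)^T · Sigma^{-1} · (x - mu):
  Sigma^{-1} · (x - mu) = (1.5, 3).
  (x - mu)^T · [Sigma^{-1} · (x - mu)] = (0)·(1.5) + (3)·(3) = 9.

Step 4 — take square root: d = √(9) ≈ 3.

d(x, mu) = √(9) ≈ 3


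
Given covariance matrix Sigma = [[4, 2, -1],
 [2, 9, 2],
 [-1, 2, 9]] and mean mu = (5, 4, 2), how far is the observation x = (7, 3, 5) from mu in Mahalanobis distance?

Step 1 — centre the observation: (x - mu) = (2, -1, 3).

Step 2 — invert Sigma (cofactor / det for 3×3, or solve directly):
  Sigma^{-1} = [[0.302, -0.0784, 0.051],
 [-0.0784, 0.1373, -0.0392],
 [0.051, -0.0392, 0.1255]].

Step 3 — form the quadratic (x - mu)^T · Sigma^{-1} · (x - mu):
  Sigma^{-1} · (x - mu) = (0.8353, -0.4118, 0.5176).
  (x - mu)^T · [Sigma^{-1} · (x - mu)] = (2)·(0.8353) + (-1)·(-0.4118) + (3)·(0.5176) = 3.6353.

Step 4 — take square root: d = √(3.6353) ≈ 1.9066.

d(x, mu) = √(3.6353) ≈ 1.9066


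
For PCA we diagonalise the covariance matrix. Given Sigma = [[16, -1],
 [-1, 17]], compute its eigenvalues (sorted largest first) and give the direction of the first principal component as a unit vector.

Step 1 — characteristic polynomial of 2×2 Sigma:
  det(Sigma - λI) = λ² - trace · λ + det = 0.
  trace = 16 + 17 = 33, det = 16·17 - (-1)² = 271.
Step 2 — discriminant:
  Δ = trace² - 4·det = 1089 - 1084 = 5.
Step 3 — eigenvalues:
  λ = (trace ± √Δ)/2 = (33 ± 2.2361)/2,
  λ_1 = 17.618,  λ_2 = 15.382.

Step 4 — unit eigenvector for λ_1: solve (Sigma - λ_1 I)v = 0. First row:
  (16 - 17.618)·v_x + (-1)·v_y = 0, i.e. (-1.618)·v_x + (-1)·v_y = 0,
  so v ∝ (b, λ_1 - a) = (-1, 1.618); multiply by -1 so the first entry is positive: u = (1, -1.618).
  ||u|| = √((1)² + (-1.618)²) = √(3.618) ≈ 1.9021,
  v_1 = u/||u|| ≈ (0.5257, -0.8507) (||v_1|| = 1).

λ_1 = 17.618,  λ_2 = 15.382;  v_1 ≈ (0.5257, -0.8507)


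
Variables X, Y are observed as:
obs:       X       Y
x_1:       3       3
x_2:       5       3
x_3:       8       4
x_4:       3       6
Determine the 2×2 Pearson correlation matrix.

Step 1 — column means:
  mean(X) = (3 + 5 + 8 + 3) / 4 = 19/4 = 4.75
  mean(Y) = (3 + 3 + 4 + 6) / 4 = 16/4 = 4

Step 2 — sample variances and covariances s[i,j] = (1/(n-1)) · Σ_k (x_{k,i} - mean_i) · (x_{k,j} - mean_j), with n-1 = 3:
  s[X,X] = ((-1.75)·(-1.75) + (0.25)·(0.25) + (3.25)·(3.25) + (-1.75)·(-1.75)) / 3 = 16.75/3 = 5.5833
  s[X,Y] = ((-1.75)·(-1) + (0.25)·(-1) + (3.25)·(0) + (-1.75)·(2)) / 3 = -2/3 = -0.6667
  s[Y,Y] = ((-1)·(-1) + (-1)·(-1) + (0)·(0) + (2)·(2)) / 3 = 6/3 = 2
  Sample standard deviations s_i = √(s[i,i]):
  s(X) = √(5.5833) = 2.3629
  s(Y) = √(2) = 1.4142

Step 3 — r_{ij} = s_{ij} / (s_i · s_j):
  r[X,X] = 1 (diagonal).
  r[X,Y] = -0.6667 / (2.3629 · 1.4142) = -0.6667 / 3.3417 = -0.1995
  r[Y,Y] = 1 (diagonal).

R is symmetric with unit diagonal. Assembling:

R = [[1, -0.1995],
 [-0.1995, 1]]


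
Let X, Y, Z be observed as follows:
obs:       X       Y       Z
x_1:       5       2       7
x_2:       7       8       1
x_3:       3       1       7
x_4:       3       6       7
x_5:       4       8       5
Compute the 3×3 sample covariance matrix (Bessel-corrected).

Step 1 — column means:
  mean(X) = (5 + 7 + 3 + 3 + 4) / 5 = 22/5 = 4.4
  mean(Y) = (2 + 8 + 1 + 6 + 8) / 5 = 25/5 = 5
  mean(Z) = (7 + 1 + 7 + 7 + 5) / 5 = 27/5 = 5.4

Step 2 — sample covariance S[i,j] = (1/(n-1)) · Σ_k (x_{k,i} - mean_i) · (x_{k,j} - mean_j), with n-1 = 4.
  S[X,X] = ((0.6)·(0.6) + (2.6)·(2.6) + (-1.4)·(-1.4) + (-1.4)·(-1.4) + (-0.4)·(-0.4)) / 4 = 11.2/4 = 2.8
  S[X,Y] = ((0.6)·(-3) + (2.6)·(3) + (-1.4)·(-4) + (-1.4)·(1) + (-0.4)·(3)) / 4 = 9/4 = 2.25
  S[X,Z] = ((0.6)·(1.6) + (2.6)·(-4.4) + (-1.4)·(1.6) + (-1.4)·(1.6) + (-0.4)·(-0.4)) / 4 = -14.8/4 = -3.7
  S[Y,Y] = ((-3)·(-3) + (3)·(3) + (-4)·(-4) + (1)·(1) + (3)·(3)) / 4 = 44/4 = 11
  S[Y,Z] = ((-3)·(1.6) + (3)·(-4.4) + (-4)·(1.6) + (1)·(1.6) + (3)·(-0.4)) / 4 = -24/4 = -6
  S[Z,Z] = ((1.6)·(1.6) + (-4.4)·(-4.4) + (1.6)·(1.6) + (1.6)·(1.6) + (-0.4)·(-0.4)) / 4 = 27.2/4 = 6.8

S is symmetric (S[j,i] = S[i,j]). Assembling:

S = [[2.8, 2.25, -3.7],
 [2.25, 11, -6],
 [-3.7, -6, 6.8]]


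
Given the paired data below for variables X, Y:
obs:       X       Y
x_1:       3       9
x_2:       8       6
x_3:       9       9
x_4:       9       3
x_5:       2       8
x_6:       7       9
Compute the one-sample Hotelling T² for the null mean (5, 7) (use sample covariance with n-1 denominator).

Step 1 — sample mean vector:
  mean(X) = (3 + 8 + 9 + 9 + 2 + 7) / 6 = 38/6 = 6.3333
  mean(Y) = (9 + 6 + 9 + 3 + 8 + 9) / 6 = 44/6 = 7.3333
  x̄ = (6.3333, 7.3333),  deviation x̄ - mu_0 = (6.3333, 7.3333) - (5, 7) = (1.3333, 0.3333).

Step 2 — sample covariance matrix, S[i,j] = (1/(n-1)) · Σ_k (x_{k,i} - mean_i) · (x_{k,j} - mean_j), divisor n-1 = 5:
  S[X,X] = ((-3.3333)·(-3.3333) + (1.6667)·(1.6667) + (2.6667)·(2.6667) + (2.6667)·(2.6667) + (-4.3333)·(-4.3333) + (0.6667)·(0.6667)) / 5 = 47.3333/5 = 9.4667
  S[X,Y] = ((-3.3333)·(1.6667) + (1.6667)·(-1.3333) + (2.6667)·(1.6667) + (2.6667)·(-4.3333) + (-4.3333)·(0.6667) + (0.6667)·(1.6667)) / 5 = -16.6667/5 = -3.3333
  S[Y,Y] = ((1.6667)·(1.6667) + (-1.3333)·(-1.3333) + (1.6667)·(1.6667) + (-4.3333)·(-4.3333) + (0.6667)·(0.6667) + (1.6667)·(1.6667)) / 5 = 29.3333/5 = 5.8667
  S = [[9.4667, -3.3333],
 [-3.3333, 5.8667]].

Step 3 — invert S. det(S) = 9.4667·5.8667 - (-3.3333)² = 44.4267.
  S^{-1} = (1/det) · [[d, -b], [-b, a]] = [[0.1321, 0.075],
 [0.075, 0.2131]].

Step 4 — quadratic form (x̄ - mu_0)^T · S^{-1} · (x̄ - mu_0):
  S^{-1} · (x̄ - mu_0) = (0.2011, 0.1711),
  (x̄ - mu_0)^T · [...] = (1.3333)·(0.2011) + (0.3333)·(0.1711) = 0.3251.

Step 5 — scale by n: T² = 6 · 0.3251 = 1.9508.

T² ≈ 1.9508


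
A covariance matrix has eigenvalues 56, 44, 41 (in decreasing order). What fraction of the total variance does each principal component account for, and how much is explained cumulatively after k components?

Step 1 — total variance = trace(Sigma) = Σ λ_i = 56 + 44 + 41 = 141.

Step 2 — fraction explained by component i = λ_i / Σ λ:
  PC1: 56/141 = 0.3972
  PC2: 44/141 = 0.3121
  PC3: 41/141 = 0.2908

Step 3 — cumulative fraction after k components = (λ_1 + ... + λ_k) / Σ λ:
  k = 1: 56/141 = 0.3972
  k = 2: (56 + 44)/141 = 100/141 = 0.7092
  k = 3: (56 + 44 + 41)/141 = 141/141 = 1

Summary (fraction, with percent):

explained: PC1 0.3972 (39.72%), PC2 0.3121 (31.21%), PC3 0.2908 (29.08%);  cumulative: 0.3972, 0.7092, 1


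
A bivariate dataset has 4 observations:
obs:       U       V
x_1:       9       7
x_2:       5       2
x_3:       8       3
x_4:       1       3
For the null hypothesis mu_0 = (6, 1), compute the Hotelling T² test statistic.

Step 1 — sample mean vector:
  mean(U) = (9 + 5 + 8 + 1) / 4 = 23/4 = 5.75
  mean(V) = (7 + 2 + 3 + 3) / 4 = 15/4 = 3.75
  x̄ = (5.75, 3.75),  deviation x̄ - mu_0 = (5.75, 3.75) - (6, 1) = (-0.25, 2.75).

Step 2 — sample covariance matrix, S[i,j] = (1/(n-1)) · Σ_k (x_{k,i} - mean_i) · (x_{k,j} - mean_j), divisor n-1 = 3:
  S[U,U] = ((3.25)·(3.25) + (-0.75)·(-0.75) + (2.25)·(2.25) + (-4.75)·(-4.75)) / 3 = 38.75/3 = 12.9167
  S[U,V] = ((3.25)·(3.25) + (-0.75)·(-1.75) + (2.25)·(-0.75) + (-4.75)·(-0.75)) / 3 = 13.75/3 = 4.5833
  S[V,V] = ((3.25)·(3.25) + (-1.75)·(-1.75) + (-0.75)·(-0.75) + (-0.75)·(-0.75)) / 3 = 14.75/3 = 4.9167
  S = [[12.9167, 4.5833],
 [4.5833, 4.9167]].

Step 3 — invert S. det(S) = 12.9167·4.9167 - (4.5833)² = 42.5.
  S^{-1} = (1/det) · [[d, -b], [-b, a]] = [[0.1157, -0.1078],
 [-0.1078, 0.3039]].

Step 4 — quadratic form (x̄ - mu_0)^T · S^{-1} · (x̄ - mu_0):
  S^{-1} · (x̄ - mu_0) = (-0.3255, 0.8627),
  (x̄ - mu_0)^T · [...] = (-0.25)·(-0.3255) + (2.75)·(0.8627) = 2.4539.

Step 5 — scale by n: T² = 4 · 2.4539 = 9.8157.

T² ≈ 9.8157


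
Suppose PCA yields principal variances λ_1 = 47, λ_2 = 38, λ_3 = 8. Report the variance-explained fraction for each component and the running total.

Step 1 — total variance = trace(Sigma) = Σ λ_i = 47 + 38 + 8 = 93.

Step 2 — fraction explained by component i = λ_i / Σ λ:
  PC1: 47/93 = 0.5054
  PC2: 38/93 = 0.4086
  PC3: 8/93 = 0.086

Step 3 — cumulative fraction after k components = (λ_1 + ... + λ_k) / Σ λ:
  k = 1: 47/93 = 0.5054
  k = 2: (47 + 38)/93 = 85/93 = 0.914
  k = 3: (47 + 38 + 8)/93 = 93/93 = 1

Summary (fraction, with percent):

explained: PC1 0.5054 (50.54%), PC2 0.4086 (40.86%), PC3 0.086 (8.6%);  cumulative: 0.5054, 0.914, 1


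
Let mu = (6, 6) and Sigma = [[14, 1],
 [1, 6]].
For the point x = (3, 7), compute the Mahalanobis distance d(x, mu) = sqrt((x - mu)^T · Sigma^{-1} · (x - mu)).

Step 1 — centre the observation: (x - mu) = (-3, 1).

Step 2 — invert Sigma. det(Sigma) = 14·6 - (1)² = 83.
  Sigma^{-1} = (1/det) · [[d, -b], [-b, a]] = [[0.0723, -0.012],
 [-0.012, 0.1687]].

Step 3 — form the quadratic (x - mu)^T · Sigma^{-1} · (x - mu):
  Sigma^{-1} · (x - mu) = (-0.2289, 0.2048).
  (x - mu)^T · [Sigma^{-1} · (x - mu)] = (-3)·(-0.2289) + (1)·(0.2048) = 0.8916.

Step 4 — take square root: d = √(0.8916) ≈ 0.9442.

d(x, mu) = √(0.8916) ≈ 0.9442


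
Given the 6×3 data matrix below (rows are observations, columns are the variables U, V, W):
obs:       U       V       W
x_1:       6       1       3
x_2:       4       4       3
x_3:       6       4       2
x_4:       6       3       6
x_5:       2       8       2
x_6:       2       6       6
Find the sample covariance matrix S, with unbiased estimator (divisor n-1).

Step 1 — column means:
  mean(U) = (6 + 4 + 6 + 6 + 2 + 2) / 6 = 26/6 = 4.3333
  mean(V) = (1 + 4 + 4 + 3 + 8 + 6) / 6 = 26/6 = 4.3333
  mean(W) = (3 + 3 + 2 + 6 + 2 + 6) / 6 = 22/6 = 3.6667

Step 2 — sample covariance S[i,j] = (1/(n-1)) · Σ_k (x_{k,i} - mean_i) · (x_{k,j} - mean_j), with n-1 = 5.
  S[U,U] = ((1.6667)·(1.6667) + (-0.3333)·(-0.3333) + (1.6667)·(1.6667) + (1.6667)·(1.6667) + (-2.3333)·(-2.3333) + (-2.3333)·(-2.3333)) / 5 = 19.3333/5 = 3.8667
  S[U,V] = ((1.6667)·(-3.3333) + (-0.3333)·(-0.3333) + (1.6667)·(-0.3333) + (1.6667)·(-1.3333) + (-2.3333)·(3.6667) + (-2.3333)·(1.6667)) / 5 = -20.6667/5 = -4.1333
  S[U,W] = ((1.6667)·(-0.6667) + (-0.3333)·(-0.6667) + (1.6667)·(-1.6667) + (1.6667)·(2.3333) + (-2.3333)·(-1.6667) + (-2.3333)·(2.3333)) / 5 = -1.3333/5 = -0.2667
  S[V,V] = ((-3.3333)·(-3.3333) + (-0.3333)·(-0.3333) + (-0.3333)·(-0.3333) + (-1.3333)·(-1.3333) + (3.6667)·(3.6667) + (1.6667)·(1.6667)) / 5 = 29.3333/5 = 5.8667
  S[V,W] = ((-3.3333)·(-0.6667) + (-0.3333)·(-0.6667) + (-0.3333)·(-1.6667) + (-1.3333)·(2.3333) + (3.6667)·(-1.6667) + (1.6667)·(2.3333)) / 5 = -2.3333/5 = -0.4667
  S[W,W] = ((-0.6667)·(-0.6667) + (-0.6667)·(-0.6667) + (-1.6667)·(-1.6667) + (2.3333)·(2.3333) + (-1.6667)·(-1.6667) + (2.3333)·(2.3333)) / 5 = 17.3333/5 = 3.4667

S is symmetric (S[j,i] = S[i,j]). Assembling:

S = [[3.8667, -4.1333, -0.2667],
 [-4.1333, 5.8667, -0.4667],
 [-0.2667, -0.4667, 3.4667]]


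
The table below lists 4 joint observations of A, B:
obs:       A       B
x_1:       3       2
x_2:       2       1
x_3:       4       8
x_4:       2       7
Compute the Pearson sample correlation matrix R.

Step 1 — column means:
  mean(A) = (3 + 2 + 4 + 2) / 4 = 11/4 = 2.75
  mean(B) = (2 + 1 + 8 + 7) / 4 = 18/4 = 4.5

Step 2 — sample variances and covariances s[i,j] = (1/(n-1)) · Σ_k (x_{k,i} - mean_i) · (x_{k,j} - mean_j), with n-1 = 3:
  s[A,A] = ((0.25)·(0.25) + (-0.75)·(-0.75) + (1.25)·(1.25) + (-0.75)·(-0.75)) / 3 = 2.75/3 = 0.9167
  s[A,B] = ((0.25)·(-2.5) + (-0.75)·(-3.5) + (1.25)·(3.5) + (-0.75)·(2.5)) / 3 = 4.5/3 = 1.5
  s[B,B] = ((-2.5)·(-2.5) + (-3.5)·(-3.5) + (3.5)·(3.5) + (2.5)·(2.5)) / 3 = 37/3 = 12.3333
  Sample standard deviations s_i = √(s[i,i]):
  s(A) = √(0.9167) = 0.9574
  s(B) = √(12.3333) = 3.5119

Step 3 — r_{ij} = s_{ij} / (s_i · s_j):
  r[A,A] = 1 (diagonal).
  r[A,B] = 1.5 / (0.9574 · 3.5119) = 1.5 / 3.3624 = 0.4461
  r[B,B] = 1 (diagonal).

R is symmetric with unit diagonal. Assembling:

R = [[1, 0.4461],
 [0.4461, 1]]


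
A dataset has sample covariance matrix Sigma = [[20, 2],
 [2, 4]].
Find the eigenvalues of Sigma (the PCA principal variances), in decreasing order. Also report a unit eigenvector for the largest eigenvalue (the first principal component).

Step 1 — characteristic polynomial of 2×2 Sigma:
  det(Sigma - λI) = λ² - trace · λ + det = 0.
  trace = 20 + 4 = 24, det = 20·4 - (2)² = 76.
Step 2 — discriminant:
  Δ = trace² - 4·det = 576 - 304 = 272.
Step 3 — eigenvalues:
  λ = (trace ± √Δ)/2 = (24 ± 16.4924)/2,
  λ_1 = 20.2462,  λ_2 = 3.7538.

Step 4 — unit eigenvector for λ_1: solve (Sigma - λ_1 I)v = 0. First row:
  (20 - 20.2462)·v_x + (2)·v_y = 0, i.e. (-0.2462)·v_x + (2)·v_y = 0,
  so v ∝ (b, λ_1 - a) = (2, 0.2462) = u.
  ||u|| = √((2)² + (0.2462)²) = √(4.0606) ≈ 2.0151,
  v_1 = u/||u|| ≈ (0.9925, 0.1222) (||v_1|| = 1).

λ_1 = 20.2462,  λ_2 = 3.7538;  v_1 ≈ (0.9925, 0.1222)


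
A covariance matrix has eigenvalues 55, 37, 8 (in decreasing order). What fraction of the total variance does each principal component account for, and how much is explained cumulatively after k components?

Step 1 — total variance = trace(Sigma) = Σ λ_i = 55 + 37 + 8 = 100.

Step 2 — fraction explained by component i = λ_i / Σ λ:
  PC1: 55/100 = 0.55
  PC2: 37/100 = 0.37
  PC3: 8/100 = 0.08

Step 3 — cumulative fraction after k components = (λ_1 + ... + λ_k) / Σ λ:
  k = 1: 55/100 = 0.55
  k = 2: (55 + 37)/100 = 92/100 = 0.92
  k = 3: (55 + 37 + 8)/100 = 100/100 = 1

Summary (fraction, with percent):

explained: PC1 0.55 (55%), PC2 0.37 (37%), PC3 0.08 (8%);  cumulative: 0.55, 0.92, 1


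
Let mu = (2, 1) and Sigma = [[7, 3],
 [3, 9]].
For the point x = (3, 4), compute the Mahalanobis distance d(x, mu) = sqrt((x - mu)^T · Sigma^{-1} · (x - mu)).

Step 1 — centre the observation: (x - mu) = (1, 3).

Step 2 — invert Sigma. det(Sigma) = 7·9 - (3)² = 54.
  Sigma^{-1} = (1/det) · [[d, -b], [-b, a]] = [[0.1667, -0.0556],
 [-0.0556, 0.1296]].

Step 3 — form the quadratic (x - mu)^T · Sigma^{-1} · (x - mu):
  Sigma^{-1} · (x - mu) = (0, 0.3333).
  (x - mu)^T · [Sigma^{-1} · (x - mu)] = (1)·(0) + (3)·(0.3333) = 1.

Step 4 — take square root: d = √(1) ≈ 1.

d(x, mu) = √(1) ≈ 1


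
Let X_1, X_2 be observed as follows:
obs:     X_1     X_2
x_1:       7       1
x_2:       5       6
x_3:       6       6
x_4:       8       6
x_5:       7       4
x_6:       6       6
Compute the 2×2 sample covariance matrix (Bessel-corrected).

Step 1 — column means:
  mean(X_1) = (7 + 5 + 6 + 8 + 7 + 6) / 6 = 39/6 = 6.5
  mean(X_2) = (1 + 6 + 6 + 6 + 4 + 6) / 6 = 29/6 = 4.8333

Step 2 — sample covariance S[i,j] = (1/(n-1)) · Σ_k (x_{k,i} - mean_i) · (x_{k,j} - mean_j), with n-1 = 5.
  S[X_1,X_1] = ((0.5)·(0.5) + (-1.5)·(-1.5) + (-0.5)·(-0.5) + (1.5)·(1.5) + (0.5)·(0.5) + (-0.5)·(-0.5)) / 5 = 5.5/5 = 1.1
  S[X_1,X_2] = ((0.5)·(-3.8333) + (-1.5)·(1.1667) + (-0.5)·(1.1667) + (1.5)·(1.1667) + (0.5)·(-0.8333) + (-0.5)·(1.1667)) / 5 = -3.5/5 = -0.7
  S[X_2,X_2] = ((-3.8333)·(-3.8333) + (1.1667)·(1.1667) + (1.1667)·(1.1667) + (1.1667)·(1.1667) + (-0.8333)·(-0.8333) + (1.1667)·(1.1667)) / 5 = 20.8333/5 = 4.1667

S is symmetric (S[j,i] = S[i,j]). Assembling:

S = [[1.1, -0.7],
 [-0.7, 4.1667]]


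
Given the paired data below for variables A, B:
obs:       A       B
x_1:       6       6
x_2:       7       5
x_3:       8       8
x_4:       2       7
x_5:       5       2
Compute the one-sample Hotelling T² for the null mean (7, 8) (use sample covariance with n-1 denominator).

Step 1 — sample mean vector:
  mean(A) = (6 + 7 + 8 + 2 + 5) / 5 = 28/5 = 5.6
  mean(B) = (6 + 5 + 8 + 7 + 2) / 5 = 28/5 = 5.6
  x̄ = (5.6, 5.6),  deviation x̄ - mu_0 = (5.6, 5.6) - (7, 8) = (-1.4, -2.4).

Step 2 — sample covariance matrix, S[i,j] = (1/(n-1)) · Σ_k (x_{k,i} - mean_i) · (x_{k,j} - mean_j), divisor n-1 = 4:
  S[A,A] = ((0.4)·(0.4) + (1.4)·(1.4) + (2.4)·(2.4) + (-3.6)·(-3.6) + (-0.6)·(-0.6)) / 4 = 21.2/4 = 5.3
  S[A,B] = ((0.4)·(0.4) + (1.4)·(-0.6) + (2.4)·(2.4) + (-3.6)·(1.4) + (-0.6)·(-3.6)) / 4 = 2.2/4 = 0.55
  S[B,B] = ((0.4)·(0.4) + (-0.6)·(-0.6) + (2.4)·(2.4) + (1.4)·(1.4) + (-3.6)·(-3.6)) / 4 = 21.2/4 = 5.3
  S = [[5.3, 0.55],
 [0.55, 5.3]].

Step 3 — invert S. det(S) = 5.3·5.3 - (0.55)² = 27.7875.
  S^{-1} = (1/det) · [[d, -b], [-b, a]] = [[0.1907, -0.0198],
 [-0.0198, 0.1907]].

Step 4 — quadratic form (x̄ - mu_0)^T · S^{-1} · (x̄ - mu_0):
  S^{-1} · (x̄ - mu_0) = (-0.2195, -0.43),
  (x̄ - mu_0)^T · [...] = (-1.4)·(-0.2195) + (-2.4)·(-0.43) = 1.3395.

Step 5 — scale by n: T² = 5 · 1.3395 = 6.6973.

T² ≈ 6.6973


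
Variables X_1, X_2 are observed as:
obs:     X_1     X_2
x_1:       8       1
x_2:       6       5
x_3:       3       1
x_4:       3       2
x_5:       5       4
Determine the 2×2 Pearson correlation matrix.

Step 1 — column means:
  mean(X_1) = (8 + 6 + 3 + 3 + 5) / 5 = 25/5 = 5
  mean(X_2) = (1 + 5 + 1 + 2 + 4) / 5 = 13/5 = 2.6

Step 2 — sample variances and covariances s[i,j] = (1/(n-1)) · Σ_k (x_{k,i} - mean_i) · (x_{k,j} - mean_j), with n-1 = 4:
  s[X_1,X_1] = ((3)·(3) + (1)·(1) + (-2)·(-2) + (-2)·(-2) + (0)·(0)) / 4 = 18/4 = 4.5
  s[X_1,X_2] = ((3)·(-1.6) + (1)·(2.4) + (-2)·(-1.6) + (-2)·(-0.6) + (0)·(1.4)) / 4 = 2/4 = 0.5
  s[X_2,X_2] = ((-1.6)·(-1.6) + (2.4)·(2.4) + (-1.6)·(-1.6) + (-0.6)·(-0.6) + (1.4)·(1.4)) / 4 = 13.2/4 = 3.3
  Sample standard deviations s_i = √(s[i,i]):
  s(X_1) = √(4.5) = 2.1213
  s(X_2) = √(3.3) = 1.8166

Step 3 — r_{ij} = s_{ij} / (s_i · s_j):
  r[X_1,X_1] = 1 (diagonal).
  r[X_1,X_2] = 0.5 / (2.1213 · 1.8166) = 0.5 / 3.8536 = 0.1297
  r[X_2,X_2] = 1 (diagonal).

R is symmetric with unit diagonal. Assembling:

R = [[1, 0.1297],
 [0.1297, 1]]


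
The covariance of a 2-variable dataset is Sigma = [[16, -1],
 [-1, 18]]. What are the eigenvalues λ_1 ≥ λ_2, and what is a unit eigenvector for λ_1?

Step 1 — characteristic polynomial of 2×2 Sigma:
  det(Sigma - λI) = λ² - trace · λ + det = 0.
  trace = 16 + 18 = 34, det = 16·18 - (-1)² = 287.
Step 2 — discriminant:
  Δ = trace² - 4·det = 1156 - 1148 = 8.
Step 3 — eigenvalues:
  λ = (trace ± √Δ)/2 = (34 ± 2.8284)/2,
  λ_1 = 18.4142,  λ_2 = 15.5858.

Step 4 — unit eigenvector for λ_1: solve (Sigma - λ_1 I)v = 0. First row:
  (16 - 18.4142)·v_x + (-1)·v_y = 0, i.e. (-2.4142)·v_x + (-1)·v_y = 0,
  so v ∝ (b, λ_1 - a) = (-1, 2.4142); multiply by -1 so the first entry is positive: u = (1, -2.4142).
  ||u|| = √((1)² + (-2.4142)²) = √(6.8284) ≈ 2.6131,
  v_1 = u/||u|| ≈ (0.3827, -0.9239) (||v_1|| = 1).

λ_1 = 18.4142,  λ_2 = 15.5858;  v_1 ≈ (0.3827, -0.9239)


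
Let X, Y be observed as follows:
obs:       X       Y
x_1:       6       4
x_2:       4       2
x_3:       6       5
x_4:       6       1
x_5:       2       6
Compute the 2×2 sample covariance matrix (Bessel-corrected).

Step 1 — column means:
  mean(X) = (6 + 4 + 6 + 6 + 2) / 5 = 24/5 = 4.8
  mean(Y) = (4 + 2 + 5 + 1 + 6) / 5 = 18/5 = 3.6

Step 2 — sample covariance S[i,j] = (1/(n-1)) · Σ_k (x_{k,i} - mean_i) · (x_{k,j} - mean_j), with n-1 = 4.
  S[X,X] = ((1.2)·(1.2) + (-0.8)·(-0.8) + (1.2)·(1.2) + (1.2)·(1.2) + (-2.8)·(-2.8)) / 4 = 12.8/4 = 3.2
  S[X,Y] = ((1.2)·(0.4) + (-0.8)·(-1.6) + (1.2)·(1.4) + (1.2)·(-2.6) + (-2.8)·(2.4)) / 4 = -6.4/4 = -1.6
  S[Y,Y] = ((0.4)·(0.4) + (-1.6)·(-1.6) + (1.4)·(1.4) + (-2.6)·(-2.6) + (2.4)·(2.4)) / 4 = 17.2/4 = 4.3

S is symmetric (S[j,i] = S[i,j]). Assembling:

S = [[3.2, -1.6],
 [-1.6, 4.3]]


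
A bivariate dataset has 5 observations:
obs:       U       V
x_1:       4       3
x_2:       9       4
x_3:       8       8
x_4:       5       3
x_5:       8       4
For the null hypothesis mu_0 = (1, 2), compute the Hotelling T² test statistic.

Step 1 — sample mean vector:
  mean(U) = (4 + 9 + 8 + 5 + 8) / 5 = 34/5 = 6.8
  mean(V) = (3 + 4 + 8 + 3 + 4) / 5 = 22/5 = 4.4
  x̄ = (6.8, 4.4),  deviation x̄ - mu_0 = (6.8, 4.4) - (1, 2) = (5.8, 2.4).

Step 2 — sample covariance matrix, S[i,j] = (1/(n-1)) · Σ_k (x_{k,i} - mean_i) · (x_{k,j} - mean_j), divisor n-1 = 4:
  S[U,U] = ((-2.8)·(-2.8) + (2.2)·(2.2) + (1.2)·(1.2) + (-1.8)·(-1.8) + (1.2)·(1.2)) / 4 = 18.8/4 = 4.7
  S[U,V] = ((-2.8)·(-1.4) + (2.2)·(-0.4) + (1.2)·(3.6) + (-1.8)·(-1.4) + (1.2)·(-0.4)) / 4 = 9.4/4 = 2.35
  S[V,V] = ((-1.4)·(-1.4) + (-0.4)·(-0.4) + (3.6)·(3.6) + (-1.4)·(-1.4) + (-0.4)·(-0.4)) / 4 = 17.2/4 = 4.3
  S = [[4.7, 2.35],
 [2.35, 4.3]].

Step 3 — invert S. det(S) = 4.7·4.3 - (2.35)² = 14.6875.
  S^{-1} = (1/det) · [[d, -b], [-b, a]] = [[0.2928, -0.16],
 [-0.16, 0.32]].

Step 4 — quadratic form (x̄ - mu_0)^T · S^{-1} · (x̄ - mu_0):
  S^{-1} · (x̄ - mu_0) = (1.314, -0.16),
  (x̄ - mu_0)^T · [...] = (5.8)·(1.314) + (2.4)·(-0.16) = 7.2374.

Step 5 — scale by n: T² = 5 · 7.2374 = 36.1872.

T² ≈ 36.1872


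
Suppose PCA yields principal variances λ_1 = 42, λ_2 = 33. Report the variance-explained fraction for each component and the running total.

Step 1 — total variance = trace(Sigma) = Σ λ_i = 42 + 33 = 75.

Step 2 — fraction explained by component i = λ_i / Σ λ:
  PC1: 42/75 = 0.56
  PC2: 33/75 = 0.44

Step 3 — cumulative fraction after k components = (λ_1 + ... + λ_k) / Σ λ:
  k = 1: 42/75 = 0.56
  k = 2: (42 + 33)/75 = 75/75 = 1

Summary (fraction, with percent):

explained: PC1 0.56 (56%), PC2 0.44 (44%);  cumulative: 0.56, 1


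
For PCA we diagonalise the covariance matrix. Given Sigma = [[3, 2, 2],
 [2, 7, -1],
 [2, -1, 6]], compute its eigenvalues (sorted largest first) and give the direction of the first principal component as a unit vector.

Step 1 — characteristic polynomial p(λ) = det(λI - Sigma) = λ³ - tr·λ² + c_1·λ - det, where tr = trace, c_1 = sum of the principal 2×2 minors, det = det(Sigma):
  tr = 3 + 7 + 6 = 16,
  c_1 = (3·7 - (2)²) + (3·6 - (2)²) + (7·6 - (-1)²) = 17 + 14 + 41 = 72,
  det = 3·(7·6 - (-1)²) - (2)·((2)·6 - (-1)·(2)) + (2)·((2)·(-1) - 7·(2)) = 3·(41) - (2)·(14) + (2)·(-16) = 63.
  So p(λ) = λ³ - 16λ² + 72λ - 63.
Step 2 — look for an integer root (rational root theorem: any rational root is an integer divisor of 63). Testing λ = 7:
  p(7) = 343 - 784 + 504 - 63 = 0  ✓
  Dividing out (λ - 7): p(λ) = (λ - 7)(λ² - 9λ + 9).
Step 3 — remaining eigenvalues from the quadratic λ² - 9λ + 9 = 0:
  Δ = 9² - 4·9 = 81 - 36 = 45,  λ = (9 ± √45)/2 = (9 ± 6.7082)/2 ≈ 7.8541 or 1.1459.
  Sorted: λ_1 = 7.8541,  λ_2 = 7,  λ_3 = 1.1459  (check: sum = 16 = tr ✓).

Step 4 — unit eigenvector for λ_1 ≈ 7.8541: v spans the null space of (Sigma - λ_1 I), whose rows are
  r_1 = (-4.8541, 2, 2),  r_2 = (2, -0.8541, -1),  r_3 = (2, -1, -1.8541).
  v is orthogonal to every row, so take v ∝ r_1 × r_2 = ((2)·(-1) - (2)·(-0.8541), (2)·(2) - (-4.8541)·(-1), (-4.8541)·(-0.8541) - (2)·(2)) ≈ (-0.2918, -0.8541, 0.1459).
  Rescale (multiply by -1 so the first nonzero entry is positive): u = (0.2918, 0.8541, -0.1459).
  ||u|| = √((0.2918)² + (0.8541)² + (-0.1459)²) = √(0.8359) ≈ 0.9143,  v_1 = u/||u|| ≈ (0.3192, 0.9342, -0.1596) (||v_1|| = 1).

λ_1 = 7.8541,  λ_2 = 7,  λ_3 = 1.1459;  v_1 ≈ (0.3192, 0.9342, -0.1596)


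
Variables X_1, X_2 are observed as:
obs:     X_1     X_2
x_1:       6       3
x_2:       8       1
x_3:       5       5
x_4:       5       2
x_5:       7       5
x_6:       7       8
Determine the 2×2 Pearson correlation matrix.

Step 1 — column means:
  mean(X_1) = (6 + 8 + 5 + 5 + 7 + 7) / 6 = 38/6 = 6.3333
  mean(X_2) = (3 + 1 + 5 + 2 + 5 + 8) / 6 = 24/6 = 4

Step 2 — sample variances and covariances s[i,j] = (1/(n-1)) · Σ_k (x_{k,i} - mean_i) · (x_{k,j} - mean_j), with n-1 = 5:
  s[X_1,X_1] = ((-0.3333)·(-0.3333) + (1.6667)·(1.6667) + (-1.3333)·(-1.3333) + (-1.3333)·(-1.3333) + (0.6667)·(0.6667) + (0.6667)·(0.6667)) / 5 = 7.3333/5 = 1.4667
  s[X_1,X_2] = ((-0.3333)·(-1) + (1.6667)·(-3) + (-1.3333)·(1) + (-1.3333)·(-2) + (0.6667)·(1) + (0.6667)·(4)) / 5 = 0/5 = 0
  s[X_2,X_2] = ((-1)·(-1) + (-3)·(-3) + (1)·(1) + (-2)·(-2) + (1)·(1) + (4)·(4)) / 5 = 32/5 = 6.4
  Sample standard deviations s_i = √(s[i,i]):
  s(X_1) = √(1.4667) = 1.2111
  s(X_2) = √(6.4) = 2.5298

Step 3 — r_{ij} = s_{ij} / (s_i · s_j):
  r[X_1,X_1] = 1 (diagonal).
  r[X_1,X_2] = 0 / (1.2111 · 2.5298) = 0 / 3.0638 = 0
  r[X_2,X_2] = 1 (diagonal).

R is symmetric with unit diagonal. Assembling:

R = [[1, 0],
 [0, 1]]


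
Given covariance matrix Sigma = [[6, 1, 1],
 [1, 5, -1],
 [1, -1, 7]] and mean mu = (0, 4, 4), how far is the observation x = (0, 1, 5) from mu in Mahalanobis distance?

Step 1 — centre the observation: (x - mu) = (0, -3, 1).

Step 2 — invert Sigma (cofactor / det for 3×3, or solve directly):
  Sigma^{-1} = [[0.1789, -0.0421, -0.0316],
 [-0.0421, 0.2158, 0.0368],
 [-0.0316, 0.0368, 0.1526]].

Step 3 — form the quadratic (x - mu)^T · Sigma^{-1} · (x - mu):
  Sigma^{-1} · (x - mu) = (0.0947, -0.6105, 0.0421).
  (x - mu)^T · [Sigma^{-1} · (x - mu)] = (0)·(0.0947) + (-3)·(-0.6105) + (1)·(0.0421) = 1.8737.

Step 4 — take square root: d = √(1.8737) ≈ 1.3688.

d(x, mu) = √(1.8737) ≈ 1.3688


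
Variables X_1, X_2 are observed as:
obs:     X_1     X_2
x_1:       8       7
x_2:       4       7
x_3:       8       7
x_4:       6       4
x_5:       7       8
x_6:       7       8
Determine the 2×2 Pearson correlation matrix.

Step 1 — column means:
  mean(X_1) = (8 + 4 + 8 + 6 + 7 + 7) / 6 = 40/6 = 6.6667
  mean(X_2) = (7 + 7 + 7 + 4 + 8 + 8) / 6 = 41/6 = 6.8333

Step 2 — sample variances and covariances s[i,j] = (1/(n-1)) · Σ_k (x_{k,i} - mean_i) · (x_{k,j} - mean_j), with n-1 = 5:
  s[X_1,X_1] = ((1.3333)·(1.3333) + (-2.6667)·(-2.6667) + (1.3333)·(1.3333) + (-0.6667)·(-0.6667) + (0.3333)·(0.3333) + (0.3333)·(0.3333)) / 5 = 11.3333/5 = 2.2667
  s[X_1,X_2] = ((1.3333)·(0.1667) + (-2.6667)·(0.1667) + (1.3333)·(0.1667) + (-0.6667)·(-2.8333) + (0.3333)·(1.1667) + (0.3333)·(1.1667)) / 5 = 2.6667/5 = 0.5333
  s[X_2,X_2] = ((0.1667)·(0.1667) + (0.1667)·(0.1667) + (0.1667)·(0.1667) + (-2.8333)·(-2.8333) + (1.1667)·(1.1667) + (1.1667)·(1.1667)) / 5 = 10.8333/5 = 2.1667
  Sample standard deviations s_i = √(s[i,i]):
  s(X_1) = √(2.2667) = 1.5055
  s(X_2) = √(2.1667) = 1.472

Step 3 — r_{ij} = s_{ij} / (s_i · s_j):
  r[X_1,X_1] = 1 (diagonal).
  r[X_1,X_2] = 0.5333 / (1.5055 · 1.472) = 0.5333 / 2.2161 = 0.2407
  r[X_2,X_2] = 1 (diagonal).

R is symmetric with unit diagonal. Assembling:

R = [[1, 0.2407],
 [0.2407, 1]]


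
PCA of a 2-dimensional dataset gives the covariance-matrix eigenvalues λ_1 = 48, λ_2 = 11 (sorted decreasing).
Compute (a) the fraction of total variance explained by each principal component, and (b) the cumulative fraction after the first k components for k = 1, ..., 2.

Step 1 — total variance = trace(Sigma) = Σ λ_i = 48 + 11 = 59.

Step 2 — fraction explained by component i = λ_i / Σ λ:
  PC1: 48/59 = 0.8136
  PC2: 11/59 = 0.1864

Step 3 — cumulative fraction after k components = (λ_1 + ... + λ_k) / Σ λ:
  k = 1: 48/59 = 0.8136
  k = 2: (48 + 11)/59 = 59/59 = 1

Summary (fraction, with percent):

explained: PC1 0.8136 (81.36%), PC2 0.1864 (18.64%);  cumulative: 0.8136, 1


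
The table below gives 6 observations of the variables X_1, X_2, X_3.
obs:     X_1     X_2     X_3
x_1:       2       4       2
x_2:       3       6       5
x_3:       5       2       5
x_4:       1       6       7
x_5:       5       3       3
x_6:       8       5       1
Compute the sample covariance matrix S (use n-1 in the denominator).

Step 1 — column means:
  mean(X_1) = (2 + 3 + 5 + 1 + 5 + 8) / 6 = 24/6 = 4
  mean(X_2) = (4 + 6 + 2 + 6 + 3 + 5) / 6 = 26/6 = 4.3333
  mean(X_3) = (2 + 5 + 5 + 7 + 3 + 1) / 6 = 23/6 = 3.8333

Step 2 — sample covariance S[i,j] = (1/(n-1)) · Σ_k (x_{k,i} - mean_i) · (x_{k,j} - mean_j), with n-1 = 5.
  S[X_1,X_1] = ((-2)·(-2) + (-1)·(-1) + (1)·(1) + (-3)·(-3) + (1)·(1) + (4)·(4)) / 5 = 32/5 = 6.4
  S[X_1,X_2] = ((-2)·(-0.3333) + (-1)·(1.6667) + (1)·(-2.3333) + (-3)·(1.6667) + (1)·(-1.3333) + (4)·(0.6667)) / 5 = -7/5 = -1.4
  S[X_1,X_3] = ((-2)·(-1.8333) + (-1)·(1.1667) + (1)·(1.1667) + (-3)·(3.1667) + (1)·(-0.8333) + (4)·(-2.8333)) / 5 = -18/5 = -3.6
  S[X_2,X_2] = ((-0.3333)·(-0.3333) + (1.6667)·(1.6667) + (-2.3333)·(-2.3333) + (1.6667)·(1.6667) + (-1.3333)·(-1.3333) + (0.6667)·(0.6667)) / 5 = 13.3333/5 = 2.6667
  S[X_2,X_3] = ((-0.3333)·(-1.8333) + (1.6667)·(1.1667) + (-2.3333)·(1.1667) + (1.6667)·(3.1667) + (-1.3333)·(-0.8333) + (0.6667)·(-2.8333)) / 5 = 4.3333/5 = 0.8667
  S[X_3,X_3] = ((-1.8333)·(-1.8333) + (1.1667)·(1.1667) + (1.1667)·(1.1667) + (3.1667)·(3.1667) + (-0.8333)·(-0.8333) + (-2.8333)·(-2.8333)) / 5 = 24.8333/5 = 4.9667

S is symmetric (S[j,i] = S[i,j]). Assembling:

S = [[6.4, -1.4, -3.6],
 [-1.4, 2.6667, 0.8667],
 [-3.6, 0.8667, 4.9667]]


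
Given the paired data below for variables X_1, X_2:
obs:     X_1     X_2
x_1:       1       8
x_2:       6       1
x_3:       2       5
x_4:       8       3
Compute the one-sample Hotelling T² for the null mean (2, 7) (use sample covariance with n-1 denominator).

Step 1 — sample mean vector:
  mean(X_1) = (1 + 6 + 2 + 8) / 4 = 17/4 = 4.25
  mean(X_2) = (8 + 1 + 5 + 3) / 4 = 17/4 = 4.25
  x̄ = (4.25, 4.25),  deviation x̄ - mu_0 = (4.25, 4.25) - (2, 7) = (2.25, -2.75).

Step 2 — sample covariance matrix, S[i,j] = (1/(n-1)) · Σ_k (x_{k,i} - mean_i) · (x_{k,j} - mean_j), divisor n-1 = 3:
  S[X_1,X_1] = ((-3.25)·(-3.25) + (1.75)·(1.75) + (-2.25)·(-2.25) + (3.75)·(3.75)) / 3 = 32.75/3 = 10.9167
  S[X_1,X_2] = ((-3.25)·(3.75) + (1.75)·(-3.25) + (-2.25)·(0.75) + (3.75)·(-1.25)) / 3 = -24.25/3 = -8.0833
  S[X_2,X_2] = ((3.75)·(3.75) + (-3.25)·(-3.25) + (0.75)·(0.75) + (-1.25)·(-1.25)) / 3 = 26.75/3 = 8.9167
  S = [[10.9167, -8.0833],
 [-8.0833, 8.9167]].

Step 3 — invert S. det(S) = 10.9167·8.9167 - (-8.0833)² = 32.
  S^{-1} = (1/det) · [[d, -b], [-b, a]] = [[0.2786, 0.2526],
 [0.2526, 0.3411]].

Step 4 — quadratic form (x̄ - mu_0)^T · S^{-1} · (x̄ - mu_0):
  S^{-1} · (x̄ - mu_0) = (-0.0677, -0.3698),
  (x̄ - mu_0)^T · [...] = (2.25)·(-0.0677) + (-2.75)·(-0.3698) = 0.8646.

Step 5 — scale by n: T² = 4 · 0.8646 = 3.4583.

T² ≈ 3.4583


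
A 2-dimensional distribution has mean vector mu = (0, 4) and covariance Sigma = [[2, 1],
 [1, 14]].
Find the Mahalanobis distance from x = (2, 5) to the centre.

Step 1 — centre the observation: (x - mu) = (2, 1).

Step 2 — invert Sigma. det(Sigma) = 2·14 - (1)² = 27.
  Sigma^{-1} = (1/det) · [[d, -b], [-b, a]] = [[0.5185, -0.037],
 [-0.037, 0.0741]].

Step 3 — form the quadratic (x - mu)^T · Sigma^{-1} · (x - mu):
  Sigma^{-1} · (x - mu) = (1, 0).
  (x - mu)^T · [Sigma^{-1} · (x - mu)] = (2)·(1) + (1)·(0) = 2.

Step 4 — take square root: d = √(2) ≈ 1.4142.

d(x, mu) = √(2) ≈ 1.4142


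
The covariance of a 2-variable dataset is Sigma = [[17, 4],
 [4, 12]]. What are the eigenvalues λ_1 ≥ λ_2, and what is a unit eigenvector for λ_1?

Step 1 — characteristic polynomial of 2×2 Sigma:
  det(Sigma - λI) = λ² - trace · λ + det = 0.
  trace = 17 + 12 = 29, det = 17·12 - (4)² = 188.
Step 2 — discriminant:
  Δ = trace² - 4·det = 841 - 752 = 89.
Step 3 — eigenvalues:
  λ = (trace ± √Δ)/2 = (29 ± 9.434)/2,
  λ_1 = 19.217,  λ_2 = 9.783.

Step 4 — unit eigenvector for λ_1: solve (Sigma - λ_1 I)v = 0. First row:
  (17 - 19.217)·v_x + (4)·v_y = 0, i.e. (-2.217)·v_x + (4)·v_y = 0,
  so v ∝ (b, λ_1 - a) = (4, 2.217) = u.
  ||u|| = √((4)² + (2.217)²) = √(20.915) ≈ 4.5733,
  v_1 = u/||u|| ≈ (0.8746, 0.4848) (||v_1|| = 1).

λ_1 = 19.217,  λ_2 = 9.783;  v_1 ≈ (0.8746, 0.4848)


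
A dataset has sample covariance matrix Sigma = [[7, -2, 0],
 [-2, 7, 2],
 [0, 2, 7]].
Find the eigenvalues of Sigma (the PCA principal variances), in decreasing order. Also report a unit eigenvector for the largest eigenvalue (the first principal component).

Step 1 — characteristic polynomial p(λ) = det(λI - Sigma) = λ³ - tr·λ² + c_1·λ - det, where tr = trace, c_1 = sum of the principal 2×2 minors, det = det(Sigma):
  tr = 7 + 7 + 7 = 21,
  c_1 = (7·7 - (-2)²) + (7·7 - (0)²) + (7·7 - (2)²) = 45 + 49 + 45 = 139,
  det = 7·(7·7 - (2)²) - (-2)·((-2)·7 - (2)·(0)) + (0)·((-2)·(2) - 7·(0)) = 7·(45) - (-2)·(-14) + (0)·(-4) = 287.
  So p(λ) = λ³ - 21λ² + 139λ - 287.
Step 2 — look for an integer root (rational root theorem: any rational root is an integer divisor of 287). Testing λ = 7:
  p(7) = 343 - 1029 + 973 - 287 = 0  ✓
  Dividing out (λ - 7): p(λ) = (λ - 7)(λ² - 14λ + 41).
Step 3 — remaining eigenvalues from the quadratic λ² - 14λ + 41 = 0:
  Δ = 14² - 4·41 = 196 - 164 = 32,  λ = (14 ± √32)/2 = (14 ± 5.6569)/2 ≈ 9.8284 or 4.1716.
  Sorted: λ_1 = 9.8284,  λ_2 = 7,  λ_3 = 4.1716  (check: sum = 21 = tr ✓).

Step 4 — unit eigenvector for λ_1 ≈ 9.8284: v spans the null space of (Sigma - λ_1 I), whose rows are
  r_1 = (-2.8284, -2, 0),  r_2 = (-2, -2.8284, 2),  r_3 = (0, 2, -2.8284).
  v is orthogonal to every row, so take v ∝ r_1 × r_2 = ((-2)·(2) - (0)·(-2.8284), (0)·(-2) - (-2.8284)·(2), (-2.8284)·(-2.8284) - (-2)·(-2)) ≈ (-4, 5.6569, 4).
  Rescale (multiply by -1 so the first nonzero entry is positive): u = (4, -5.6569, -4).
  ||u|| = √((4)² + (-5.6569)² + (-4)²) = √(64) ≈ 8,  v_1 = u/||u|| ≈ (0.5, -0.7071, -0.5) (||v_1|| = 1).

λ_1 = 9.8284,  λ_2 = 7,  λ_3 = 4.1716;  v_1 ≈ (0.5, -0.7071, -0.5)


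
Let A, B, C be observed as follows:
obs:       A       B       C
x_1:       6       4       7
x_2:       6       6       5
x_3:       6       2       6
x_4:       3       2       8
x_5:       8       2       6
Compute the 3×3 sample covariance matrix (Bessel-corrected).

Step 1 — column means:
  mean(A) = (6 + 6 + 6 + 3 + 8) / 5 = 29/5 = 5.8
  mean(B) = (4 + 6 + 2 + 2 + 2) / 5 = 16/5 = 3.2
  mean(C) = (7 + 5 + 6 + 8 + 6) / 5 = 32/5 = 6.4

Step 2 — sample covariance S[i,j] = (1/(n-1)) · Σ_k (x_{k,i} - mean_i) · (x_{k,j} - mean_j), with n-1 = 4.
  S[A,A] = ((0.2)·(0.2) + (0.2)·(0.2) + (0.2)·(0.2) + (-2.8)·(-2.8) + (2.2)·(2.2)) / 4 = 12.8/4 = 3.2
  S[A,B] = ((0.2)·(0.8) + (0.2)·(2.8) + (0.2)·(-1.2) + (-2.8)·(-1.2) + (2.2)·(-1.2)) / 4 = 1.2/4 = 0.3
  S[A,C] = ((0.2)·(0.6) + (0.2)·(-1.4) + (0.2)·(-0.4) + (-2.8)·(1.6) + (2.2)·(-0.4)) / 4 = -5.6/4 = -1.4
  S[B,B] = ((0.8)·(0.8) + (2.8)·(2.8) + (-1.2)·(-1.2) + (-1.2)·(-1.2) + (-1.2)·(-1.2)) / 4 = 12.8/4 = 3.2
  S[B,C] = ((0.8)·(0.6) + (2.8)·(-1.4) + (-1.2)·(-0.4) + (-1.2)·(1.6) + (-1.2)·(-0.4)) / 4 = -4.4/4 = -1.1
  S[C,C] = ((0.6)·(0.6) + (-1.4)·(-1.4) + (-0.4)·(-0.4) + (1.6)·(1.6) + (-0.4)·(-0.4)) / 4 = 5.2/4 = 1.3

S is symmetric (S[j,i] = S[i,j]). Assembling:

S = [[3.2, 0.3, -1.4],
 [0.3, 3.2, -1.1],
 [-1.4, -1.1, 1.3]]


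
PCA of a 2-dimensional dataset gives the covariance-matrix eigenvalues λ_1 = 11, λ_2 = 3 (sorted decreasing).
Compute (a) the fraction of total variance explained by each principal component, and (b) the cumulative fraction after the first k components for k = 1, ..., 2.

Step 1 — total variance = trace(Sigma) = Σ λ_i = 11 + 3 = 14.

Step 2 — fraction explained by component i = λ_i / Σ λ:
  PC1: 11/14 = 0.7857
  PC2: 3/14 = 0.2143

Step 3 — cumulative fraction after k components = (λ_1 + ... + λ_k) / Σ λ:
  k = 1: 11/14 = 0.7857
  k = 2: (11 + 3)/14 = 14/14 = 1

Summary (fraction, with percent):

explained: PC1 0.7857 (78.57%), PC2 0.2143 (21.43%);  cumulative: 0.7857, 1


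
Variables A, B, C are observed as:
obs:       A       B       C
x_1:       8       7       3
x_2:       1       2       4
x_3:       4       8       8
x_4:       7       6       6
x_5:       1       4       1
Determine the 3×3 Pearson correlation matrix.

Step 1 — column means:
  mean(A) = (8 + 1 + 4 + 7 + 1) / 5 = 21/5 = 4.2
  mean(B) = (7 + 2 + 8 + 6 + 4) / 5 = 27/5 = 5.4
  mean(C) = (3 + 4 + 8 + 6 + 1) / 5 = 22/5 = 4.4

Step 2 — sample variances and covariances s[i,j] = (1/(n-1)) · Σ_k (x_{k,i} - mean_i) · (x_{k,j} - mean_j), with n-1 = 4:
  s[A,A] = ((3.8)·(3.8) + (-3.2)·(-3.2) + (-0.2)·(-0.2) + (2.8)·(2.8) + (-3.2)·(-3.2)) / 4 = 42.8/4 = 10.7
  s[A,B] = ((3.8)·(1.6) + (-3.2)·(-3.4) + (-0.2)·(2.6) + (2.8)·(0.6) + (-3.2)·(-1.4)) / 4 = 22.6/4 = 5.65
  s[A,C] = ((3.8)·(-1.4) + (-3.2)·(-0.4) + (-0.2)·(3.6) + (2.8)·(1.6) + (-3.2)·(-3.4)) / 4 = 10.6/4 = 2.65
  s[B,B] = ((1.6)·(1.6) + (-3.4)·(-3.4) + (2.6)·(2.6) + (0.6)·(0.6) + (-1.4)·(-1.4)) / 4 = 23.2/4 = 5.8
  s[B,C] = ((1.6)·(-1.4) + (-3.4)·(-0.4) + (2.6)·(3.6) + (0.6)·(1.6) + (-1.4)·(-3.4)) / 4 = 14.2/4 = 3.55
  s[C,C] = ((-1.4)·(-1.4) + (-0.4)·(-0.4) + (3.6)·(3.6) + (1.6)·(1.6) + (-3.4)·(-3.4)) / 4 = 29.2/4 = 7.3
  Sample standard deviations s_i = √(s[i,i]):
  s(A) = √(10.7) = 3.2711
  s(B) = √(5.8) = 2.4083
  s(C) = √(7.3) = 2.7019

Step 3 — r_{ij} = s_{ij} / (s_i · s_j):
  r[A,A] = 1 (diagonal).
  r[A,B] = 5.65 / (3.2711 · 2.4083) = 5.65 / 7.8778 = 0.7172
  r[A,C] = 2.65 / (3.2711 · 2.7019) = 2.65 / 8.838 = 0.2998
  r[B,B] = 1 (diagonal).
  r[B,C] = 3.55 / (2.4083 · 2.7019) = 3.55 / 6.5069 = 0.5456
  r[C,C] = 1 (diagonal).

R is symmetric with unit diagonal. Assembling:

R = [[1, 0.7172, 0.2998],
 [0.7172, 1, 0.5456],
 [0.2998, 0.5456, 1]]


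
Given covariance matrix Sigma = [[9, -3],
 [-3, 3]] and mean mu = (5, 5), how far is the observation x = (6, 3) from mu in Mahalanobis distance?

Step 1 — centre the observation: (x - mu) = (1, -2).

Step 2 — invert Sigma. det(Sigma) = 9·3 - (-3)² = 18.
  Sigma^{-1} = (1/det) · [[d, -b], [-b, a]] = [[0.1667, 0.1667],
 [0.1667, 0.5]].

Step 3 — form the quadratic (x - mu)^T · Sigma^{-1} · (x - mu):
  Sigma^{-1} · (x - mu) = (-0.1667, -0.8333).
  (x - mu)^T · [Sigma^{-1} · (x - mu)] = (1)·(-0.1667) + (-2)·(-0.8333) = 1.5.

Step 4 — take square root: d = √(1.5) ≈ 1.2247.

d(x, mu) = √(1.5) ≈ 1.2247
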